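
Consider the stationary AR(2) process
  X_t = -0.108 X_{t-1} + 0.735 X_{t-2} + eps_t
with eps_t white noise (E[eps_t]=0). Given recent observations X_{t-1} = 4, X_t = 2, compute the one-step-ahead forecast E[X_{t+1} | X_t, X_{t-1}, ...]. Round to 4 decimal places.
E[X_{t+1} \mid \mathcal F_t] = 2.7240

For an AR(p) model X_t = c + sum_i phi_i X_{t-i} + eps_t, the
one-step-ahead conditional mean is
  E[X_{t+1} | X_t, ...] = c + sum_i phi_i X_{t+1-i}.
Substitute known values:
  E[X_{t+1} | ...] = (-0.108) * (2) + (0.735) * (4)
                   = 2.7240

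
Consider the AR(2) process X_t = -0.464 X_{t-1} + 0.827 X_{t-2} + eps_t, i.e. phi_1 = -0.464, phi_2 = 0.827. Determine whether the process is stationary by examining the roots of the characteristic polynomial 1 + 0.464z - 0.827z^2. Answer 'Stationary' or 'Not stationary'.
\text{Not stationary}

The AR(p) characteristic polynomial is P(z) = 1 + 0.464z - 0.827z^2.
Stationarity requires all roots to lie outside the unit circle, i.e. |z| > 1 for every root.
Set 1 + (0.464) z + (-0.827) z^2 = 0, i.e. a z^2 + b z + c = 0 with a = -0.827, b = 0.464, c = 1.
Discriminant D = b^2 - 4ac = (0.464)^2 - 4*(-0.827)*1 = 0.215296 - (-3.308) = 3.523296.
D >= 0, so the roots are real: z = (-b +/- sqrt(D)) / (2a) = (-0.464 +/- 1.877044) / (-1.654).
  z_1 = (-0.464 + 1.877044) / (-1.654) = -0.8543,   |z_1| = 0.8543.
  z_2 = (-0.464 - 1.877044) / (-1.654) = 1.4154,   |z_2| = 1.4154.
Moduli of all roots: 0.8543, 1.4154.
All moduli strictly greater than 1? No.
Verdict: Not stationary.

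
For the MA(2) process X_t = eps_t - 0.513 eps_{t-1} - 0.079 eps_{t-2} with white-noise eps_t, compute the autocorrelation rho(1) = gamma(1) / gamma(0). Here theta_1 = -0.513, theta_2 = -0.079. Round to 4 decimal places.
\rho(1) = -0.3722

For an MA(q) process with theta_0 = 1, the autocovariance is
  gamma(k) = sigma^2 * sum_{i=0..q-k} theta_i * theta_{i+k},
and rho(k) = gamma(k) / gamma(0). Sigma^2 cancels.
  numerator   = (1)*(-0.513) + (-0.513)*(-0.079) = -0.472473.
  denominator = (1)^2 + (-0.513)^2 + (-0.079)^2 = 1.26941.
  rho(1) = -0.472473 / 1.26941 = -0.3722.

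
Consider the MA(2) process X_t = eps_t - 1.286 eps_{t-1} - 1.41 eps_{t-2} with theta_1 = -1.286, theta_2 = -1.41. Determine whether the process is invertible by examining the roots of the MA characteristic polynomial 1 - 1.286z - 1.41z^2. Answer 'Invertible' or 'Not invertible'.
\text{Not invertible}

The MA(q) characteristic polynomial is P(z) = 1 - 1.286z - 1.41z^2.
Invertibility requires all roots to lie outside the unit circle, i.e. |z| > 1 for every root.
Set 1 + (-1.286) z + (-1.41) z^2 = 0, i.e. a z^2 + b z + c = 0 with a = -1.41, b = -1.286, c = 1.
Discriminant D = b^2 - 4ac = (-1.286)^2 - 4*(-1.41)*1 = 1.653796 - (-5.64) = 7.293796.
D >= 0, so the roots are real: z = (-b +/- sqrt(D)) / (2a) = (1.286 +/- 2.700703) / (-2.82).
  z_1 = (1.286 + 2.700703) / (-2.82) = -1.4137,   |z_1| = 1.4137.
  z_2 = (1.286 - 2.700703) / (-2.82) = 0.5017,   |z_2| = 0.5017.
Moduli of all roots: 1.4137, 0.5017.
All moduli strictly greater than 1? No.
Verdict: Not invertible.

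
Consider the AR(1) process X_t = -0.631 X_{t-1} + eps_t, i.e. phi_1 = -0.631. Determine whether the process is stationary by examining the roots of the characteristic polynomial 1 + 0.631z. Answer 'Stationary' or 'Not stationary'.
\text{Stationary}

The AR(p) characteristic polynomial is P(z) = 1 + 0.631z.
Stationarity requires all roots to lie outside the unit circle, i.e. |z| > 1 for every root.
This is linear in z: 1 + (0.631) z = 0  =>  z = -1/(0.631) = -1.584786,  |z| = 1.584786.
Moduli of all roots: 1.5848.
All moduli strictly greater than 1? Yes.
Verdict: Stationary.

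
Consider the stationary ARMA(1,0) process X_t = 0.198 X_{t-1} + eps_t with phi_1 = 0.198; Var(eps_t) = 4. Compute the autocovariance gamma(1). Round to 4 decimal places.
\gamma(1) = 0.8243

Multiply the model equation by X_{t-k} and take expectations. With theta_0 = psi_0 = 1 and psi_j the MA(infinity) weights, this gives
  gamma(k) - sum_i phi_i gamma(k-i) = c_k,
  c_k = sigma^2 * sum_{j=k..q} theta_j psi_{j-k}   (c_k = 0 for k > q),
using gamma(-m) = gamma(m).
Pure AR (q = 0): c_0 = sigma^2 = 4, c_k = 0 for k >= 1.
Equations for k = 0 and k = 1 (AR order 1):
  gamma(0) = phi_1 gamma(1) + c_0
  gamma(1) = phi_1 gamma(0) + c_1
Substituting the second into the first: gamma(0) (1 - phi_1^2) = c_0 + phi_1 c_1, so
  gamma(0) = c_0 / (1 - phi_1^2) = 4 / (1 - (0.198)^2) = 4 / 0.960796 = 4.163215.
  gamma(1) = phi_1 gamma(0) = (0.198)(4.163215) = 0.824317.
Therefore gamma(1) = 0.8243 (to 4 decimal places).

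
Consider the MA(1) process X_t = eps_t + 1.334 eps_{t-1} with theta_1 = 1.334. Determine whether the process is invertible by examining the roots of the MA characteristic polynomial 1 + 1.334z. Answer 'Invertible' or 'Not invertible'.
\text{Not invertible}

The MA(q) characteristic polynomial is P(z) = 1 + 1.334z.
Invertibility requires all roots to lie outside the unit circle, i.e. |z| > 1 for every root.
This is linear in z: 1 + (1.334) z = 0  =>  z = -1/(1.334) = -0.749625,  |z| = 0.749625.
Moduli of all roots: 0.7496.
All moduli strictly greater than 1? No.
Verdict: Not invertible.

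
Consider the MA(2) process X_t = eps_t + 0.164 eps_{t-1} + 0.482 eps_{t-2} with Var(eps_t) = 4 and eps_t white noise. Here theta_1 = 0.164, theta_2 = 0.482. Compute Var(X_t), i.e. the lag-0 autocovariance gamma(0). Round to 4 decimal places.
\gamma(0) = 5.0369

For an MA(q) process X_t = eps_t + sum_i theta_i eps_{t-i} with
Var(eps_t) = sigma^2, the variance is
  gamma(0) = sigma^2 * (1 + sum_i theta_i^2).
  sum_i theta_i^2 = (0.164)^2 + (0.482)^2 = 0.026896 + 0.232324 = 0.25922.
  gamma(0) = 4 * (1 + 0.25922) = 4 * 1.25922 = 5.03688, which rounds to 5.0369.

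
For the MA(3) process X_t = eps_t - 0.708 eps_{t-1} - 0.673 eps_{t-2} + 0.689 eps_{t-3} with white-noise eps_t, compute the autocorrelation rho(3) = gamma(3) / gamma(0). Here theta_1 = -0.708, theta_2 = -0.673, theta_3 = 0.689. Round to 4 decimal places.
\rho(3) = 0.2837

For an MA(q) process with theta_0 = 1, the autocovariance is
  gamma(k) = sigma^2 * sum_{i=0..q-k} theta_i * theta_{i+k},
and rho(k) = gamma(k) / gamma(0). Sigma^2 cancels.
  numerator   = (1)*(0.689) = 0.689.
  denominator = (1)^2 + (-0.708)^2 + (-0.673)^2 + (0.689)^2 = 2.428914.
  rho(3) = 0.689 / 2.428914 = 0.2837.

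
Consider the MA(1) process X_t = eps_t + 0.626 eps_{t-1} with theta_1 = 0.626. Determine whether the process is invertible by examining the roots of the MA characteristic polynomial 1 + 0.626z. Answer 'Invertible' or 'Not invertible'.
\text{Invertible}

The MA(q) characteristic polynomial is P(z) = 1 + 0.626z.
Invertibility requires all roots to lie outside the unit circle, i.e. |z| > 1 for every root.
This is linear in z: 1 + (0.626) z = 0  =>  z = -1/(0.626) = -1.597444,  |z| = 1.597444.
Moduli of all roots: 1.5974.
All moduli strictly greater than 1? Yes.
Verdict: Invertible.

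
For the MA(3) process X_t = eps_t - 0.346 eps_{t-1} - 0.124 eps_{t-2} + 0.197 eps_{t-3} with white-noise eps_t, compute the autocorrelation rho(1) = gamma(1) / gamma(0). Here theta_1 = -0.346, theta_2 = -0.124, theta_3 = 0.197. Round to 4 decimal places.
\rho(1) = -0.2790

For an MA(q) process with theta_0 = 1, the autocovariance is
  gamma(k) = sigma^2 * sum_{i=0..q-k} theta_i * theta_{i+k},
and rho(k) = gamma(k) / gamma(0). Sigma^2 cancels.
  numerator   = (1)*(-0.346) + (-0.346)*(-0.124) + (-0.124)*(0.197) = -0.327524.
  denominator = (1)^2 + (-0.346)^2 + (-0.124)^2 + (0.197)^2 = 1.173901.
  rho(1) = -0.327524 / 1.173901 = -0.2790.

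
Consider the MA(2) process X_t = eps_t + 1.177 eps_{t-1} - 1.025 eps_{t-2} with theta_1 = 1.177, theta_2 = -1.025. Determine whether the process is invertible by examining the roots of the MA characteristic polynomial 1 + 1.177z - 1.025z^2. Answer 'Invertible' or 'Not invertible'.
\text{Not invertible}

The MA(q) characteristic polynomial is P(z) = 1 + 1.177z - 1.025z^2.
Invertibility requires all roots to lie outside the unit circle, i.e. |z| > 1 for every root.
Set 1 + (1.177) z + (-1.025) z^2 = 0, i.e. a z^2 + b z + c = 0 with a = -1.025, b = 1.177, c = 1.
Discriminant D = b^2 - 4ac = (1.177)^2 - 4*(-1.025)*1 = 1.385329 - (-4.1) = 5.485329.
D >= 0, so the roots are real: z = (-b +/- sqrt(D)) / (2a) = (-1.177 +/- 2.342078) / (-2.05).
  z_1 = (-1.177 + 2.342078) / (-2.05) = -0.5683,   |z_1| = 0.5683.
  z_2 = (-1.177 - 2.342078) / (-2.05) = 1.7166,   |z_2| = 1.7166.
Moduli of all roots: 0.5683, 1.7166.
All moduli strictly greater than 1? No.
Verdict: Not invertible.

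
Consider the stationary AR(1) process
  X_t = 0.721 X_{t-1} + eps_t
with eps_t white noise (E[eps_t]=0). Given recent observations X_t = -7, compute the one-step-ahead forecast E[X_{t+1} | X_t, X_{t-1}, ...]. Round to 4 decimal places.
E[X_{t+1} \mid \mathcal F_t] = -5.0470

For an AR(p) model X_t = c + sum_i phi_i X_{t-i} + eps_t, the
one-step-ahead conditional mean is
  E[X_{t+1} | X_t, ...] = c + sum_i phi_i X_{t+1-i}.
Substitute known values:
  E[X_{t+1} | ...] = (0.721) * (-7)
                   = -5.0470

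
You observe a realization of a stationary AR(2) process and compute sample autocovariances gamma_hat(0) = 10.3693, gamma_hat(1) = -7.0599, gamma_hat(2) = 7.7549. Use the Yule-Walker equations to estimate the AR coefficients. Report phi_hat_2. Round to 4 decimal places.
\hat\phi_{2} = 0.5300

The Yule-Walker equations for an AR(p) process read, in matrix form,
  Gamma_p phi = r_p,   with   (Gamma_p)_{ij} = gamma(|i - j|),
                       (r_p)_i = gamma(i),   i,j = 1..p.
Substitute the sample gammas (Toeplitz matrix and right-hand side of size 2):
  Gamma_p = [[10.3693, -7.0599], [-7.0599, 10.3693]]
  r_p     = [-7.0599, 7.7549]
Written out:
  10.3693 phi_1 - 7.0599 phi_2 = -7.0599
  -7.0599 phi_1 + 10.3693 phi_2 = 7.7549
Solve by Cramer's rule:
  det = gamma(0)^2 - gamma(1)^2 = (10.3693)^2 - (-7.0599)^2 = 107.52238249 - 49.84218801 = 57.68019448
  phi_hat_1 = [gamma(1) gamma(0) - gamma(1) gamma(2)] / det = [(-7.0599)(10.3693) - (-7.0599)(7.7549)] / 57.68019448 = -18.45740256 / 57.68019448 = -0.32
  phi_hat_2 = [gamma(0) gamma(2) - gamma(1)^2] / det = [(10.3693)(7.7549) - (-7.0599)^2] / 57.68019448 = 30.57069656 / 57.68019448 = 0.53
So phi_hat = [-0.3200, 0.5300].
Therefore phi_hat_2 = 0.5300.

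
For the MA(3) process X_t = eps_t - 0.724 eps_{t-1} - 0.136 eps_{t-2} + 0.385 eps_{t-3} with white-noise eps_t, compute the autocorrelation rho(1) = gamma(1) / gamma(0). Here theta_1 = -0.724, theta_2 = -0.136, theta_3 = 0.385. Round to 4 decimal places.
\rho(1) = -0.4009

For an MA(q) process with theta_0 = 1, the autocovariance is
  gamma(k) = sigma^2 * sum_{i=0..q-k} theta_i * theta_{i+k},
and rho(k) = gamma(k) / gamma(0). Sigma^2 cancels.
  numerator   = (1)*(-0.724) + (-0.724)*(-0.136) + (-0.136)*(0.385) = -0.677896.
  denominator = (1)^2 + (-0.724)^2 + (-0.136)^2 + (0.385)^2 = 1.690897.
  rho(1) = -0.677896 / 1.690897 = -0.4009.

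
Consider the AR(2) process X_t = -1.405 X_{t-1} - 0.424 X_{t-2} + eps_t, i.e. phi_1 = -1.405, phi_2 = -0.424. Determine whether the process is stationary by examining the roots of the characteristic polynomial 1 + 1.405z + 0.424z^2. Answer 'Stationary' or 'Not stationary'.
\text{Stationary}

The AR(p) characteristic polynomial is P(z) = 1 + 1.405z + 0.424z^2.
Stationarity requires all roots to lie outside the unit circle, i.e. |z| > 1 for every root.
Set 1 + (1.405) z + (0.424) z^2 = 0, i.e. a z^2 + b z + c = 0 with a = 0.424, b = 1.405, c = 1.
Discriminant D = b^2 - 4ac = (1.405)^2 - 4*(0.424)*1 = 1.974025 - (1.696) = 0.278025.
D >= 0, so the roots are real: z = (-b +/- sqrt(D)) / (2a) = (-1.405 +/- 0.527281) / (0.848).
  z_1 = (-1.405 + 0.527281) / (0.848) = -1.035,   |z_1| = 1.035.
  z_2 = (-1.405 - 0.527281) / (0.848) = -2.2786,   |z_2| = 2.2786.
Moduli of all roots: 1.0350, 2.2786.
All moduli strictly greater than 1? Yes.
Verdict: Stationary.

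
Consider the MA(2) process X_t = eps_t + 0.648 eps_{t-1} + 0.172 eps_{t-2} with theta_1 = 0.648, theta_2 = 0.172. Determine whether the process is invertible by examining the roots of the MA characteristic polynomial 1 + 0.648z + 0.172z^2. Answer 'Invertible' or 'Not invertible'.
\text{Invertible}

The MA(q) characteristic polynomial is P(z) = 1 + 0.648z + 0.172z^2.
Invertibility requires all roots to lie outside the unit circle, i.e. |z| > 1 for every root.
Set 1 + (0.648) z + (0.172) z^2 = 0, i.e. a z^2 + b z + c = 0 with a = 0.172, b = 0.648, c = 1.
Discriminant D = b^2 - 4ac = (0.648)^2 - 4*(0.172)*1 = 0.419904 - (0.688) = -0.268096.
D < 0, so the roots are the complex-conjugate pair z = (-b +/- i sqrt(-D)) / (2a) = -1.8837 +/- 1.5052i.
For a conjugate pair |z|^2 = z * conj(z) = (product of roots) = c/a = 1/(0.172) = 5.813953, so |z| = sqrt(5.813953) = 2.4112 for both roots.
Moduli of all roots: 2.4112, 2.4112.
All moduli strictly greater than 1? Yes.
Verdict: Invertible.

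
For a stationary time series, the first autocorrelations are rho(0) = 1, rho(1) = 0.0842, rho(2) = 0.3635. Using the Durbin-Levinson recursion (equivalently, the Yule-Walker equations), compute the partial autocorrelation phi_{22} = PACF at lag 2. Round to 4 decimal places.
\phi_{22} = 0.3590

The PACF at lag k is phi_{kk}, the last component of the solution
to the Yule-Walker system G_k phi = r_k where
  (G_k)_{ij} = rho(|i - j|), (r_k)_i = rho(i), i,j = 1..k.
Equivalently, Durbin-Levinson gives phi_{kk} iteratively:
  phi_{11} = rho(1)
  phi_{kk} = [rho(k) - sum_{j=1..k-1} phi_{k-1,j} rho(k-j)]
            / [1 - sum_{j=1..k-1} phi_{k-1,j} rho(j)],
  phi_{k,j} = phi_{k-1,j} - phi_{kk} phi_{k-1,k-j},  j = 1..k-1.
Step k = 1:
  phi_11 = rho(1) = 0.0842.
Step k = 2:
  phi_22 = [rho(2) - phi_11 rho(1)] / [1 - phi_11 rho(1)] = [0.3635 - (0.0842)(0.0842)] / [1 - (0.0842)(0.0842)]
         = 0.35641036 / 0.99291036 = 0.359.
Therefore phi_{22} = 0.3590.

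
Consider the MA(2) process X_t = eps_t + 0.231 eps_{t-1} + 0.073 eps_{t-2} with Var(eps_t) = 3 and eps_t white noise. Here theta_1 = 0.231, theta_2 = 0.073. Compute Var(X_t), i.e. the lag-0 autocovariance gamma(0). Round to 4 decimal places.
\gamma(0) = 3.1761

For an MA(q) process X_t = eps_t + sum_i theta_i eps_{t-i} with
Var(eps_t) = sigma^2, the variance is
  gamma(0) = sigma^2 * (1 + sum_i theta_i^2).
  sum_i theta_i^2 = (0.231)^2 + (0.073)^2 = 0.053361 + 0.005329 = 0.05869.
  gamma(0) = 3 * (1 + 0.05869) = 3 * 1.05869 = 3.17607, which rounds to 3.1761.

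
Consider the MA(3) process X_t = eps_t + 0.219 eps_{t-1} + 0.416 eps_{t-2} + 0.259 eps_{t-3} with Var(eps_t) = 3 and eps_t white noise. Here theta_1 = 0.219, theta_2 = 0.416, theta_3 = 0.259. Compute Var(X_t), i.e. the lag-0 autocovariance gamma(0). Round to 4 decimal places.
\gamma(0) = 3.8643

For an MA(q) process X_t = eps_t + sum_i theta_i eps_{t-i} with
Var(eps_t) = sigma^2, the variance is
  gamma(0) = sigma^2 * (1 + sum_i theta_i^2).
  sum_i theta_i^2 = (0.219)^2 + (0.416)^2 + (0.259)^2 = 0.047961 + 0.173056 + 0.067081 = 0.288098.
  gamma(0) = 3 * (1 + 0.288098) = 3 * 1.288098 = 3.864294, which rounds to 3.8643.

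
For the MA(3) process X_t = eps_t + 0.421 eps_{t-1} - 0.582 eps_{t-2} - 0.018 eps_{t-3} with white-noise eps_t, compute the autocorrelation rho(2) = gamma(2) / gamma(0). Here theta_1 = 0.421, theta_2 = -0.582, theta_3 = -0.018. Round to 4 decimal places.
\rho(2) = -0.3888

For an MA(q) process with theta_0 = 1, the autocovariance is
  gamma(k) = sigma^2 * sum_{i=0..q-k} theta_i * theta_{i+k},
and rho(k) = gamma(k) / gamma(0). Sigma^2 cancels.
  numerator   = (1)*(-0.582) + (0.421)*(-0.018) = -0.589578.
  denominator = (1)^2 + (0.421)^2 + (-0.582)^2 + (-0.018)^2 = 1.516289.
  rho(2) = -0.589578 / 1.516289 = -0.3888.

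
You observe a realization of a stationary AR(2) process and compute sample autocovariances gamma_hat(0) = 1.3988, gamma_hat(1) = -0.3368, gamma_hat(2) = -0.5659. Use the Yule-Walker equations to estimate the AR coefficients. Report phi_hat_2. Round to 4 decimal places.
\hat\phi_{2} = -0.4910

The Yule-Walker equations for an AR(p) process read, in matrix form,
  Gamma_p phi = r_p,   with   (Gamma_p)_{ij} = gamma(|i - j|),
                       (r_p)_i = gamma(i),   i,j = 1..p.
Substitute the sample gammas (Toeplitz matrix and right-hand side of size 2):
  Gamma_p = [[1.3988, -0.3368], [-0.3368, 1.3988]]
  r_p     = [-0.3368, -0.5659]
Written out:
  1.3988 phi_1 - 0.3368 phi_2 = -0.3368
  -0.3368 phi_1 + 1.3988 phi_2 = -0.5659
Solve by Cramer's rule:
  det = gamma(0)^2 - gamma(1)^2 = (1.3988)^2 - (-0.3368)^2 = 1.95664144 - 0.11343424 = 1.8432072
  phi_hat_1 = [gamma(1) gamma(0) - gamma(1) gamma(2)] / det = [(-0.3368)(1.3988) - (-0.3368)(-0.5659)] / 1.8432072 = -0.66171096 / 1.8432072 = -0.359
  phi_hat_2 = [gamma(0) gamma(2) - gamma(1)^2] / det = [(1.3988)(-0.5659) - (-0.3368)^2] / 1.8432072 = -0.90501516 / 1.8432072 = -0.491
So phi_hat = [-0.3590, -0.4910].
Therefore phi_hat_2 = -0.4910.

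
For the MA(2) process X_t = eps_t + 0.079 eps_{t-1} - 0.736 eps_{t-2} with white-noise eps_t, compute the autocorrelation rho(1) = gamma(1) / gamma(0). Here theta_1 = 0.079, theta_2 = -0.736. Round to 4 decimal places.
\rho(1) = 0.0135

For an MA(q) process with theta_0 = 1, the autocovariance is
  gamma(k) = sigma^2 * sum_{i=0..q-k} theta_i * theta_{i+k},
and rho(k) = gamma(k) / gamma(0). Sigma^2 cancels.
  numerator   = (1)*(0.079) + (0.079)*(-0.736) = 0.020856.
  denominator = (1)^2 + (0.079)^2 + (-0.736)^2 = 1.547937.
  rho(1) = 0.020856 / 1.547937 = 0.0135.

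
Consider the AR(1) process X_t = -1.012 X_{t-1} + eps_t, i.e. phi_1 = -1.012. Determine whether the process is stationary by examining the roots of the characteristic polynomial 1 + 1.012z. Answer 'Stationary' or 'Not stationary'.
\text{Not stationary}

The AR(p) characteristic polynomial is P(z) = 1 + 1.012z.
Stationarity requires all roots to lie outside the unit circle, i.e. |z| > 1 for every root.
This is linear in z: 1 + (1.012) z = 0  =>  z = -1/(1.012) = -0.988142,  |z| = 0.988142.
Moduli of all roots: 0.9881.
All moduli strictly greater than 1? No.
Verdict: Not stationary.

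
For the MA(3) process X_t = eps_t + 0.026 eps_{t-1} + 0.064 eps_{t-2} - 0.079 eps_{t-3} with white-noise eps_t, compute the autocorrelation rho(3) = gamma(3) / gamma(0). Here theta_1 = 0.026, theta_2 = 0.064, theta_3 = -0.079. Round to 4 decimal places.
\rho(3) = -0.0781

For an MA(q) process with theta_0 = 1, the autocovariance is
  gamma(k) = sigma^2 * sum_{i=0..q-k} theta_i * theta_{i+k},
and rho(k) = gamma(k) / gamma(0). Sigma^2 cancels.
  numerator   = (1)*(-0.079) = -0.079.
  denominator = (1)^2 + (0.026)^2 + (0.064)^2 + (-0.079)^2 = 1.011013.
  rho(3) = -0.079 / 1.011013 = -0.0781.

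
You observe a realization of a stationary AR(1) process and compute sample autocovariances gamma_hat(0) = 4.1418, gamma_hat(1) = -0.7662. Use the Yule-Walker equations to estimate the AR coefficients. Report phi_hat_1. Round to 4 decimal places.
\hat\phi_{1} = -0.1850

The Yule-Walker equations for an AR(p) process read, in matrix form,
  Gamma_p phi = r_p,   with   (Gamma_p)_{ij} = gamma(|i - j|),
                       (r_p)_i = gamma(i),   i,j = 1..p.
Substitute the sample gammas (Toeplitz matrix and right-hand side of size 1):
  Gamma_p = [[4.1418]]
  r_p     = [-0.7662]
With p = 1 this is the single equation gamma(0) phi_1 = gamma(1):
  phi_hat_1 = gamma(1) / gamma(0) = -0.7662 / 4.1418 = -0.1850.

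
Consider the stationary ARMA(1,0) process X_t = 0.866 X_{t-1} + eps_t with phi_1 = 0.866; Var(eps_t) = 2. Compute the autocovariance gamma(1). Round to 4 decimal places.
\gamma(1) = 6.9268

Multiply the model equation by X_{t-k} and take expectations. With theta_0 = psi_0 = 1 and psi_j the MA(infinity) weights, this gives
  gamma(k) - sum_i phi_i gamma(k-i) = c_k,
  c_k = sigma^2 * sum_{j=k..q} theta_j psi_{j-k}   (c_k = 0 for k > q),
using gamma(-m) = gamma(m).
Pure AR (q = 0): c_0 = sigma^2 = 2, c_k = 0 for k >= 1.
Equations for k = 0 and k = 1 (AR order 1):
  gamma(0) = phi_1 gamma(1) + c_0
  gamma(1) = phi_1 gamma(0) + c_1
Substituting the second into the first: gamma(0) (1 - phi_1^2) = c_0 + phi_1 c_1, so
  gamma(0) = c_0 / (1 - phi_1^2) = 2 / (1 - (0.866)^2) = 2 / 0.250044 = 7.998592.
  gamma(1) = phi_1 gamma(0) = (0.866)(7.998592) = 6.926781.
Therefore gamma(1) = 6.9268 (to 4 decimal places).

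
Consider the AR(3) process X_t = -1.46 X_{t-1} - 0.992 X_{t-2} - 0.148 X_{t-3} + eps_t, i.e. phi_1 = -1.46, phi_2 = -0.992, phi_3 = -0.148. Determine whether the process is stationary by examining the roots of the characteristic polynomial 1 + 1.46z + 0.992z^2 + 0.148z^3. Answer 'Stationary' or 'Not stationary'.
\text{Stationary}

The AR(p) characteristic polynomial is P(z) = 1 + 1.46z + 0.992z^2 + 0.148z^3.
Stationarity requires all roots to lie outside the unit circle, i.e. |z| > 1 for every root.
Degree 3: look for a simple real root z0 first, then factor out (1 - z/z0) and solve the remaining quadratic.
Testing z0 = -5: P(-5) = 1 + (1.46)(-5) + (0.992)(-5)^2 + (0.148)(-5)^3
  = 1 + (-7.3) + (24.8) + (-18.5) = 0.  So z_0 = -5 is a root, |z_0| = 5.
Divide out the factor (1 + 0.2 z) = (1 - z/z0) (since 1/z0 = -0.2):
  P(z) = (1 + 0.2 z)(1 + (1.26) z + (0.74) z^2)
  [check: z-coef 1.26 - (-0.2) = 1.46; z^2-coef 0.74 - (-0.2)(1.26) = 0.992; z^3-coef -(-0.2)(0.74) = 0.148.]
Remaining roots from the quadratic factor 1 + (1.26) z + (0.74) z^2:
  Set 1 + (1.26) z + (0.74) z^2 = 0, i.e. a z^2 + b z + c = 0 with a = 0.74, b = 1.26, c = 1.
  Discriminant D = b^2 - 4ac = (1.26)^2 - 4*(0.74)*1 = 1.5876 - (2.96) = -1.3724.
  D < 0, so the roots are the complex-conjugate pair z = (-b +/- i sqrt(-D)) / (2a) = -0.8514 +/- 0.7916i.
  For a conjugate pair |z|^2 = z * conj(z) = (product of roots) = c/a = 1/(0.74) = 1.351351, so |z| = sqrt(1.351351) = 1.1625 for both roots.
Moduli of all roots: 5.0000, 1.1625, 1.1625.
All moduli strictly greater than 1? Yes.
Verdict: Stationary.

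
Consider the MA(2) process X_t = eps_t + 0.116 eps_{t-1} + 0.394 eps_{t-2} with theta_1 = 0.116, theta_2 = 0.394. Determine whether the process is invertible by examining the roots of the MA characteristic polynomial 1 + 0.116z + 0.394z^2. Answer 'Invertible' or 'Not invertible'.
\text{Invertible}

The MA(q) characteristic polynomial is P(z) = 1 + 0.116z + 0.394z^2.
Invertibility requires all roots to lie outside the unit circle, i.e. |z| > 1 for every root.
Set 1 + (0.116) z + (0.394) z^2 = 0, i.e. a z^2 + b z + c = 0 with a = 0.394, b = 0.116, c = 1.
Discriminant D = b^2 - 4ac = (0.116)^2 - 4*(0.394)*1 = 0.013456 - (1.576) = -1.562544.
D < 0, so the roots are the complex-conjugate pair z = (-b +/- i sqrt(-D)) / (2a) = -0.1472 +/- 1.5863i.
For a conjugate pair |z|^2 = z * conj(z) = (product of roots) = c/a = 1/(0.394) = 2.538071, so |z| = sqrt(2.538071) = 1.5931 for both roots.
Moduli of all roots: 1.5931, 1.5931.
All moduli strictly greater than 1? Yes.
Verdict: Invertible.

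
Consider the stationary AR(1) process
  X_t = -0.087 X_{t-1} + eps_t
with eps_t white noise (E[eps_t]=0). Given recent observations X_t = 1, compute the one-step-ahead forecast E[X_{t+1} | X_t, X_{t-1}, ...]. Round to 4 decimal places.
E[X_{t+1} \mid \mathcal F_t] = -0.0870

For an AR(p) model X_t = c + sum_i phi_i X_{t-i} + eps_t, the
one-step-ahead conditional mean is
  E[X_{t+1} | X_t, ...] = c + sum_i phi_i X_{t+1-i}.
Substitute known values:
  E[X_{t+1} | ...] = (-0.087) * (1)
                   = -0.0870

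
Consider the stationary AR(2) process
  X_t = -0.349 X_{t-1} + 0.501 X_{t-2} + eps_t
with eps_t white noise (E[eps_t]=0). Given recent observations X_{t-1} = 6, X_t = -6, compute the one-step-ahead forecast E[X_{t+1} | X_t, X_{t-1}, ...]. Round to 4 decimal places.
E[X_{t+1} \mid \mathcal F_t] = 5.1000

For an AR(p) model X_t = c + sum_i phi_i X_{t-i} + eps_t, the
one-step-ahead conditional mean is
  E[X_{t+1} | X_t, ...] = c + sum_i phi_i X_{t+1-i}.
Substitute known values:
  E[X_{t+1} | ...] = (-0.349) * (-6) + (0.501) * (6)
                   = 5.1000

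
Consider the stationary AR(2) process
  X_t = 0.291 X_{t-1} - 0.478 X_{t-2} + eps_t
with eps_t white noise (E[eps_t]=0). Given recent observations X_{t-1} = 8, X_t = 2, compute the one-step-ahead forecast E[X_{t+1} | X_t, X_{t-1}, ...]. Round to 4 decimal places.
E[X_{t+1} \mid \mathcal F_t] = -3.2420

For an AR(p) model X_t = c + sum_i phi_i X_{t-i} + eps_t, the
one-step-ahead conditional mean is
  E[X_{t+1} | X_t, ...] = c + sum_i phi_i X_{t+1-i}.
Substitute known values:
  E[X_{t+1} | ...] = (0.291) * (2) + (-0.478) * (8)
                   = -3.2420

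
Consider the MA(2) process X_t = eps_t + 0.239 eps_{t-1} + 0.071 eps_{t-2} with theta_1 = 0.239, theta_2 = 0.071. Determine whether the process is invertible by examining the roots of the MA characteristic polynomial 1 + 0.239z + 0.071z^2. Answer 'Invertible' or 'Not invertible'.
\text{Invertible}

The MA(q) characteristic polynomial is P(z) = 1 + 0.239z + 0.071z^2.
Invertibility requires all roots to lie outside the unit circle, i.e. |z| > 1 for every root.
Set 1 + (0.239) z + (0.071) z^2 = 0, i.e. a z^2 + b z + c = 0 with a = 0.071, b = 0.239, c = 1.
Discriminant D = b^2 - 4ac = (0.239)^2 - 4*(0.071)*1 = 0.057121 - (0.284) = -0.226879.
D < 0, so the roots are the complex-conjugate pair z = (-b +/- i sqrt(-D)) / (2a) = -1.6831 +/- 3.3544i.
For a conjugate pair |z|^2 = z * conj(z) = (product of roots) = c/a = 1/(0.071) = 14.084507, so |z| = sqrt(14.084507) = 3.7529 for both roots.
Moduli of all roots: 3.7529, 3.7529.
All moduli strictly greater than 1? Yes.
Verdict: Invertible.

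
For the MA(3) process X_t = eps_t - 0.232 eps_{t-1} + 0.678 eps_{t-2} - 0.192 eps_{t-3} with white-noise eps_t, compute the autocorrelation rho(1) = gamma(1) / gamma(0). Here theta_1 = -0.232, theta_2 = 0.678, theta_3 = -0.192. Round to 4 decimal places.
\rho(1) = -0.3351

For an MA(q) process with theta_0 = 1, the autocovariance is
  gamma(k) = sigma^2 * sum_{i=0..q-k} theta_i * theta_{i+k},
and rho(k) = gamma(k) / gamma(0). Sigma^2 cancels.
  numerator   = (1)*(-0.232) + (-0.232)*(0.678) + (0.678)*(-0.192) = -0.519472.
  denominator = (1)^2 + (-0.232)^2 + (0.678)^2 + (-0.192)^2 = 1.550372.
  rho(1) = -0.519472 / 1.550372 = -0.3351.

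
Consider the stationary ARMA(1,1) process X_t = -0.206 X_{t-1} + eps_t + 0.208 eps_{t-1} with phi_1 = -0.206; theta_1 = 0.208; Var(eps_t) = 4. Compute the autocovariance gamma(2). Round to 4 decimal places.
\gamma(2) = -0.0016

Multiply the model equation by X_{t-k} and take expectations. With theta_0 = psi_0 = 1 and psi_j the MA(infinity) weights, this gives
  gamma(k) - sum_i phi_i gamma(k-i) = c_k,
  c_k = sigma^2 * sum_{j=k..q} theta_j psi_{j-k}   (c_k = 0 for k > q),
using gamma(-m) = gamma(m).
psi-weights needed (psi_j = theta_j + sum_i phi_i psi_{j-i}):
  psi_1 = theta_1 + phi_1 = 0.208 + (-0.206) = 0.002
Right-hand sides:
  c_0 = sigma^2 (1 + theta_1 psi_1) = 4 * (1 + (0.208)(0.002)) = 4 * 1.000416 = 4.001664
  c_1 = sigma^2 theta_1 = 4 * (0.208) = 0.832
  c_2 = 0
Equations for k = 0 and k = 1 (AR order 1):
  gamma(0) = phi_1 gamma(1) + c_0
  gamma(1) = phi_1 gamma(0) + c_1
Substituting the second into the first: gamma(0) (1 - phi_1^2) = c_0 + phi_1 c_1, so
  gamma(0) = (c_0 + phi_1 c_1) / (1 - phi_1^2) = (4.001664 + (-0.206)(0.832)) / (1 - (-0.206)^2) = 3.830272 / 0.957564 = 4.000017.
  gamma(1) = phi_1 gamma(0) + c_1 = (-0.206)(4.000017) + (0.832) = 0.007997.
For k = 2 (> q): gamma(2) = phi_1 gamma(1) = (-0.206)(0.007997) = -0.001647.
Therefore gamma(2) = -0.0016 (to 4 decimal places).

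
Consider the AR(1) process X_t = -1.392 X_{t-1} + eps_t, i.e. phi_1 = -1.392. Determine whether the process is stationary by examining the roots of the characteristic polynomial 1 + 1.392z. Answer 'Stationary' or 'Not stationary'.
\text{Not stationary}

The AR(p) characteristic polynomial is P(z) = 1 + 1.392z.
Stationarity requires all roots to lie outside the unit circle, i.e. |z| > 1 for every root.
This is linear in z: 1 + (1.392) z = 0  =>  z = -1/(1.392) = -0.718391,  |z| = 0.718391.
Moduli of all roots: 0.7184.
All moduli strictly greater than 1? No.
Verdict: Not stationary.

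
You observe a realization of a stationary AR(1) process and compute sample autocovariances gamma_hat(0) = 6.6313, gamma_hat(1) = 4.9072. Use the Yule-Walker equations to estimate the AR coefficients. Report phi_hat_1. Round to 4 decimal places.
\hat\phi_{1} = 0.7400

The Yule-Walker equations for an AR(p) process read, in matrix form,
  Gamma_p phi = r_p,   with   (Gamma_p)_{ij} = gamma(|i - j|),
                       (r_p)_i = gamma(i),   i,j = 1..p.
Substitute the sample gammas (Toeplitz matrix and right-hand side of size 1):
  Gamma_p = [[6.6313]]
  r_p     = [4.9072]
With p = 1 this is the single equation gamma(0) phi_1 = gamma(1):
  phi_hat_1 = gamma(1) / gamma(0) = 4.9072 / 6.6313 = 0.7400.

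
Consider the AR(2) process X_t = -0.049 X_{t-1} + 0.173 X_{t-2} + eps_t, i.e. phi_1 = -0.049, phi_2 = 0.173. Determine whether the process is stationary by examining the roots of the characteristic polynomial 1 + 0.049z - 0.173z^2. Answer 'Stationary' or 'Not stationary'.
\text{Stationary}

The AR(p) characteristic polynomial is P(z) = 1 + 0.049z - 0.173z^2.
Stationarity requires all roots to lie outside the unit circle, i.e. |z| > 1 for every root.
Set 1 + (0.049) z + (-0.173) z^2 = 0, i.e. a z^2 + b z + c = 0 with a = -0.173, b = 0.049, c = 1.
Discriminant D = b^2 - 4ac = (0.049)^2 - 4*(-0.173)*1 = 0.002401 - (-0.692) = 0.694401.
D >= 0, so the roots are real: z = (-b +/- sqrt(D)) / (2a) = (-0.049 +/- 0.833307) / (-0.346).
  z_1 = (-0.049 + 0.833307) / (-0.346) = -2.2668,   |z_1| = 2.2668.
  z_2 = (-0.049 - 0.833307) / (-0.346) = 2.55,   |z_2| = 2.55.
Moduli of all roots: 2.2668, 2.5500.
All moduli strictly greater than 1? Yes.
Verdict: Stationary.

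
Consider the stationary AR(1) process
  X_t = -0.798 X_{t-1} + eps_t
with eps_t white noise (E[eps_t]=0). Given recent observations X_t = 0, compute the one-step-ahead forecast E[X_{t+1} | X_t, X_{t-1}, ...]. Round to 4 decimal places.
E[X_{t+1} \mid \mathcal F_t] = 0.0000

For an AR(p) model X_t = c + sum_i phi_i X_{t-i} + eps_t, the
one-step-ahead conditional mean is
  E[X_{t+1} | X_t, ...] = c + sum_i phi_i X_{t+1-i}.
Substitute known values:
  E[X_{t+1} | ...] = (-0.798) * (0)
                   = 0.0000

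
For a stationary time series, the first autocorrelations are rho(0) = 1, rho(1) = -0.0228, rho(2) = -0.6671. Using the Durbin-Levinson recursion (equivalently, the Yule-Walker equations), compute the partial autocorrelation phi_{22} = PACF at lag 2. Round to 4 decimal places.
\phi_{22} = -0.6680

The PACF at lag k is phi_{kk}, the last component of the solution
to the Yule-Walker system G_k phi = r_k where
  (G_k)_{ij} = rho(|i - j|), (r_k)_i = rho(i), i,j = 1..k.
Equivalently, Durbin-Levinson gives phi_{kk} iteratively:
  phi_{11} = rho(1)
  phi_{kk} = [rho(k) - sum_{j=1..k-1} phi_{k-1,j} rho(k-j)]
            / [1 - sum_{j=1..k-1} phi_{k-1,j} rho(j)],
  phi_{k,j} = phi_{k-1,j} - phi_{kk} phi_{k-1,k-j},  j = 1..k-1.
Step k = 1:
  phi_11 = rho(1) = -0.0228.
Step k = 2:
  phi_22 = [rho(2) - phi_11 rho(1)] / [1 - phi_11 rho(1)] = [-0.6671 - (-0.0228)(-0.0228)] / [1 - (-0.0228)(-0.0228)]
         = -0.66761984 / 0.99948016 = -0.668.
Therefore phi_{22} = -0.6680.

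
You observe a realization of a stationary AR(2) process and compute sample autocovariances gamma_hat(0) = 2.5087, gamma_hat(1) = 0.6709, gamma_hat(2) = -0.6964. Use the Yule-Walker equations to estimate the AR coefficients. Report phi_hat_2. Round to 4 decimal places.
\hat\phi_{2} = -0.3760

The Yule-Walker equations for an AR(p) process read, in matrix form,
  Gamma_p phi = r_p,   with   (Gamma_p)_{ij} = gamma(|i - j|),
                       (r_p)_i = gamma(i),   i,j = 1..p.
Substitute the sample gammas (Toeplitz matrix and right-hand side of size 2):
  Gamma_p = [[2.5087, 0.6709], [0.6709, 2.5087]]
  r_p     = [0.6709, -0.6964]
Written out:
  2.5087 phi_1 + 0.6709 phi_2 = 0.6709
  0.6709 phi_1 + 2.5087 phi_2 = -0.6964
Solve by Cramer's rule:
  det = gamma(0)^2 - gamma(1)^2 = (2.5087)^2 - (0.6709)^2 = 6.29357569 - 0.45010681 = 5.84346888
  phi_hat_1 = [gamma(1) gamma(0) - gamma(1) gamma(2)] / det = [(0.6709)(2.5087) - (0.6709)(-0.6964)] / 5.84346888 = 2.15030159 / 5.84346888 = 0.368
  phi_hat_2 = [gamma(0) gamma(2) - gamma(1)^2] / det = [(2.5087)(-0.6964) - (0.6709)^2] / 5.84346888 = -2.19716549 / 5.84346888 = -0.376
So phi_hat = [0.3680, -0.3760].
Therefore phi_hat_2 = -0.3760.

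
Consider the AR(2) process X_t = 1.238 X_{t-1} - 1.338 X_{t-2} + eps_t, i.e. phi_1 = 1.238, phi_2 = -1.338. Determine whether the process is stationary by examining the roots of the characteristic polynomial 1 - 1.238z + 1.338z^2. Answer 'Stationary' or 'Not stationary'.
\text{Not stationary}

The AR(p) characteristic polynomial is P(z) = 1 - 1.238z + 1.338z^2.
Stationarity requires all roots to lie outside the unit circle, i.e. |z| > 1 for every root.
Set 1 + (-1.238) z + (1.338) z^2 = 0, i.e. a z^2 + b z + c = 0 with a = 1.338, b = -1.238, c = 1.
Discriminant D = b^2 - 4ac = (-1.238)^2 - 4*(1.338)*1 = 1.532644 - (5.352) = -3.819356.
D < 0, so the roots are the complex-conjugate pair z = (-b +/- i sqrt(-D)) / (2a) = 0.4626 +/- 0.7303i.
For a conjugate pair |z|^2 = z * conj(z) = (product of roots) = c/a = 1/(1.338) = 0.747384, so |z| = sqrt(0.747384) = 0.8645 for both roots.
Moduli of all roots: 0.8645, 0.8645.
All moduli strictly greater than 1? No.
Verdict: Not stationary.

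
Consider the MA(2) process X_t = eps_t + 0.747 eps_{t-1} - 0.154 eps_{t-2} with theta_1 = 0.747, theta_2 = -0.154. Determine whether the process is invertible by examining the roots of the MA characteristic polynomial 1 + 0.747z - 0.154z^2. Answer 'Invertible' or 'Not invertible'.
\text{Invertible}

The MA(q) characteristic polynomial is P(z) = 1 + 0.747z - 0.154z^2.
Invertibility requires all roots to lie outside the unit circle, i.e. |z| > 1 for every root.
Set 1 + (0.747) z + (-0.154) z^2 = 0, i.e. a z^2 + b z + c = 0 with a = -0.154, b = 0.747, c = 1.
Discriminant D = b^2 - 4ac = (0.747)^2 - 4*(-0.154)*1 = 0.558009 - (-0.616) = 1.174009.
D >= 0, so the roots are real: z = (-b +/- sqrt(D)) / (2a) = (-0.747 +/- 1.083517) / (-0.308).
  z_1 = (-0.747 + 1.083517) / (-0.308) = -1.0926,   |z_1| = 1.0926.
  z_2 = (-0.747 - 1.083517) / (-0.308) = 5.9432,   |z_2| = 5.9432.
Moduli of all roots: 1.0926, 5.9432.
All moduli strictly greater than 1? Yes.
Verdict: Invertible.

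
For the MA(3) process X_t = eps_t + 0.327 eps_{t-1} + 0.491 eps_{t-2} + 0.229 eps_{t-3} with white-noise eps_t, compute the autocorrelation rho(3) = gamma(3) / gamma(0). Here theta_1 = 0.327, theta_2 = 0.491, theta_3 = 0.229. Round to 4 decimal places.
\rho(3) = 0.1635

For an MA(q) process with theta_0 = 1, the autocovariance is
  gamma(k) = sigma^2 * sum_{i=0..q-k} theta_i * theta_{i+k},
and rho(k) = gamma(k) / gamma(0). Sigma^2 cancels.
  numerator   = (1)*(0.229) = 0.229.
  denominator = (1)^2 + (0.327)^2 + (0.491)^2 + (0.229)^2 = 1.400451.
  rho(3) = 0.229 / 1.400451 = 0.1635.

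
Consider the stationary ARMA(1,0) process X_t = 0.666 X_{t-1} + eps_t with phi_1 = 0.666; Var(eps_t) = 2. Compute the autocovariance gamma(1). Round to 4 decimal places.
\gamma(1) = 2.3938

Multiply the model equation by X_{t-k} and take expectations. With theta_0 = psi_0 = 1 and psi_j the MA(infinity) weights, this gives
  gamma(k) - sum_i phi_i gamma(k-i) = c_k,
  c_k = sigma^2 * sum_{j=k..q} theta_j psi_{j-k}   (c_k = 0 for k > q),
using gamma(-m) = gamma(m).
Pure AR (q = 0): c_0 = sigma^2 = 2, c_k = 0 for k >= 1.
Equations for k = 0 and k = 1 (AR order 1):
  gamma(0) = phi_1 gamma(1) + c_0
  gamma(1) = phi_1 gamma(0) + c_1
Substituting the second into the first: gamma(0) (1 - phi_1^2) = c_0 + phi_1 c_1, so
  gamma(0) = c_0 / (1 - phi_1^2) = 2 / (1 - (0.666)^2) = 2 / 0.556444 = 3.594252.
  gamma(1) = phi_1 gamma(0) = (0.666)(3.594252) = 2.393772.
Therefore gamma(1) = 2.3938 (to 4 decimal places).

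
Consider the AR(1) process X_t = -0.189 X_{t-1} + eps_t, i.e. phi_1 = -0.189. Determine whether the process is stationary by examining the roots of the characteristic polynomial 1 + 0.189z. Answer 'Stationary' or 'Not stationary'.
\text{Stationary}

The AR(p) characteristic polynomial is P(z) = 1 + 0.189z.
Stationarity requires all roots to lie outside the unit circle, i.e. |z| > 1 for every root.
This is linear in z: 1 + (0.189) z = 0  =>  z = -1/(0.189) = -5.291005,  |z| = 5.291005.
Moduli of all roots: 5.2910.
All moduli strictly greater than 1? Yes.
Verdict: Stationary.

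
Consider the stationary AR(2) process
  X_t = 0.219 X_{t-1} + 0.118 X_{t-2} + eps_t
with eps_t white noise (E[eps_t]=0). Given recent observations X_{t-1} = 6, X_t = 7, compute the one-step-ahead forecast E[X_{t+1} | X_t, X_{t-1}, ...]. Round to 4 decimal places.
E[X_{t+1} \mid \mathcal F_t] = 2.2410

For an AR(p) model X_t = c + sum_i phi_i X_{t-i} + eps_t, the
one-step-ahead conditional mean is
  E[X_{t+1} | X_t, ...] = c + sum_i phi_i X_{t+1-i}.
Substitute known values:
  E[X_{t+1} | ...] = (0.219) * (7) + (0.118) * (6)
                   = 2.2410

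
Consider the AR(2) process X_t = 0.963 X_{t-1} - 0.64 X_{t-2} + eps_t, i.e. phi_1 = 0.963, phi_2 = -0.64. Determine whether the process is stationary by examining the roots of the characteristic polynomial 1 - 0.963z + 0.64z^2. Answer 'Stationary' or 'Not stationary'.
\text{Stationary}

The AR(p) characteristic polynomial is P(z) = 1 - 0.963z + 0.64z^2.
Stationarity requires all roots to lie outside the unit circle, i.e. |z| > 1 for every root.
Set 1 + (-0.963) z + (0.64) z^2 = 0, i.e. a z^2 + b z + c = 0 with a = 0.64, b = -0.963, c = 1.
Discriminant D = b^2 - 4ac = (-0.963)^2 - 4*(0.64)*1 = 0.927369 - (2.56) = -1.632631.
D < 0, so the roots are the complex-conjugate pair z = (-b +/- i sqrt(-D)) / (2a) = 0.7523 +/- 0.9982i.
For a conjugate pair |z|^2 = z * conj(z) = (product of roots) = c/a = 1/(0.64) = 1.5625, so |z| = sqrt(1.5625) = 1.25 for both roots.
Moduli of all roots: 1.2500, 1.2500.
All moduli strictly greater than 1? Yes.
Verdict: Stationary.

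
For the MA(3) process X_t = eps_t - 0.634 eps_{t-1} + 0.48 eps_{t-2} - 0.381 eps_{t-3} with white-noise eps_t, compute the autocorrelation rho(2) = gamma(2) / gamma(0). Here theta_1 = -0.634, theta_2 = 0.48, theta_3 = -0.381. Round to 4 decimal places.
\rho(2) = 0.4059

For an MA(q) process with theta_0 = 1, the autocovariance is
  gamma(k) = sigma^2 * sum_{i=0..q-k} theta_i * theta_{i+k},
and rho(k) = gamma(k) / gamma(0). Sigma^2 cancels.
  numerator   = (1)*(0.48) + (-0.634)*(-0.381) = 0.721554.
  denominator = (1)^2 + (-0.634)^2 + (0.48)^2 + (-0.381)^2 = 1.777517.
  rho(2) = 0.721554 / 1.777517 = 0.4059.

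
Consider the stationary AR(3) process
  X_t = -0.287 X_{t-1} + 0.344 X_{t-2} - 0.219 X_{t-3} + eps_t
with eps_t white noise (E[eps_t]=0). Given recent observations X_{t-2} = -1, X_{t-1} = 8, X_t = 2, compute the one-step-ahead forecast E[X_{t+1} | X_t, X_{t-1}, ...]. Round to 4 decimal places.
E[X_{t+1} \mid \mathcal F_t] = 2.3970

For an AR(p) model X_t = c + sum_i phi_i X_{t-i} + eps_t, the
one-step-ahead conditional mean is
  E[X_{t+1} | X_t, ...] = c + sum_i phi_i X_{t+1-i}.
Substitute known values:
  E[X_{t+1} | ...] = (-0.287) * (2) + (0.344) * (8) + (-0.219) * (-1)
                   = 2.3970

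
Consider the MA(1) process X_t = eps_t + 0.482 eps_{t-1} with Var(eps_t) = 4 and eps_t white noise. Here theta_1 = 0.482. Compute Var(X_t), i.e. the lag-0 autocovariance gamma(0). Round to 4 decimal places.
\gamma(0) = 4.9293

For an MA(q) process X_t = eps_t + sum_i theta_i eps_{t-i} with
Var(eps_t) = sigma^2, the variance is
  gamma(0) = sigma^2 * (1 + sum_i theta_i^2).
  sum_i theta_i^2 = (0.482)^2 = 0.232324.
  gamma(0) = 4 * (1 + 0.232324) = 4 * 1.232324 = 4.929296, which rounds to 4.9293.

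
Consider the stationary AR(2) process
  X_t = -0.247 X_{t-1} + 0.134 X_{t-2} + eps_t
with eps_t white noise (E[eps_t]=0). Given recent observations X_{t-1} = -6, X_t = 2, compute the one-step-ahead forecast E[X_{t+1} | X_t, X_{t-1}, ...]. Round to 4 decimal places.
E[X_{t+1} \mid \mathcal F_t] = -1.2980

For an AR(p) model X_t = c + sum_i phi_i X_{t-i} + eps_t, the
one-step-ahead conditional mean is
  E[X_{t+1} | X_t, ...] = c + sum_i phi_i X_{t+1-i}.
Substitute known values:
  E[X_{t+1} | ...] = (-0.247) * (2) + (0.134) * (-6)
                   = -1.2980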